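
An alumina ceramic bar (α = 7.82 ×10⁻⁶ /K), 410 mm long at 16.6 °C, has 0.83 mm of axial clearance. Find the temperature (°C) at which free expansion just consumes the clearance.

275 °C

α·L₀·ΔT = 0.83 mm ⇒ ΔT = 0.83 / (7.82×10⁻⁶ × 410.0) = 258.9 K.
T = 16.6 + 258.9 = 275.5 °C.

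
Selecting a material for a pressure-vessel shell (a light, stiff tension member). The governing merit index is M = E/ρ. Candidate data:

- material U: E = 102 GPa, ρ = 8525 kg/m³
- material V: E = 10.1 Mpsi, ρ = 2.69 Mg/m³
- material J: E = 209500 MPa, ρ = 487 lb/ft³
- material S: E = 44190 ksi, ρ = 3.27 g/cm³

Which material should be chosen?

material S

In SI units:
  material U: E = 102.0 GPa, ρ = 8525 kg/m³
  material V: E = 69.64 GPa, ρ = 2690 kg/m³
  material J: E = 209.5 GPa, ρ = 7801 kg/m³
  material S: E = 304.7 GPa, ρ = 3270 kg/m³
  material S: M = 93.2 MN·m/kg
  material J: M = 26.9 MN·m/kg
  material V: M = 25.9 MN·m/kg
  material U: M = 12.0 MN·m/kg
Material S has the largest M.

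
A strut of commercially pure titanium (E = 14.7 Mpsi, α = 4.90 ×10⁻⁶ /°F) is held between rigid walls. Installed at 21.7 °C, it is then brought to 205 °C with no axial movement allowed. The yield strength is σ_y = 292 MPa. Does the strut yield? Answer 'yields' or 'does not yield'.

does not yield

E = 14.7 Mpsi = 101.4 GPa.
α = 4.90×10⁻⁶/°F × 9/5 = 8.82×10⁻⁶/K.
ΔT = 183.3 K. Constrained thermal stress σ = E·α·ΔT = 101.4×10³ MPa × 8.82×10⁻⁶ × 183.3 = 164 MPa (compressive).
Compare to σ_y = 292 MPa: σ < σ_y, so it does not yield.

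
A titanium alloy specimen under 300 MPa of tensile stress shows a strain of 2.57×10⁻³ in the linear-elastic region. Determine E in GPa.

E = σ/ε = 300 MPa / 2.57×10⁻³ = 116700 MPa = 117 GPa.

117 GPa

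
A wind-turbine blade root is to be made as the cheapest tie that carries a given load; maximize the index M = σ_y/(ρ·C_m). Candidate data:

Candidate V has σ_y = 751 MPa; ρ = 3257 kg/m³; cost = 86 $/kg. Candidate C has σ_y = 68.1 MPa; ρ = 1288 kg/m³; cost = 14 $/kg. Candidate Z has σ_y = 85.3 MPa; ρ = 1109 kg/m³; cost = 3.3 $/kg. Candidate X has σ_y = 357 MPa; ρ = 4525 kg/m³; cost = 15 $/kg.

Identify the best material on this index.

candidate Z

Evaluate M for each candidate:
  candidate Z: M = 23.3 kN·m per $
  candidate X: M = 5.26 kN·m per $
  candidate C: M = 3.78 kN·m per $
  candidate V: M = 2.68 kN·m per $
Candidate Z ranks first.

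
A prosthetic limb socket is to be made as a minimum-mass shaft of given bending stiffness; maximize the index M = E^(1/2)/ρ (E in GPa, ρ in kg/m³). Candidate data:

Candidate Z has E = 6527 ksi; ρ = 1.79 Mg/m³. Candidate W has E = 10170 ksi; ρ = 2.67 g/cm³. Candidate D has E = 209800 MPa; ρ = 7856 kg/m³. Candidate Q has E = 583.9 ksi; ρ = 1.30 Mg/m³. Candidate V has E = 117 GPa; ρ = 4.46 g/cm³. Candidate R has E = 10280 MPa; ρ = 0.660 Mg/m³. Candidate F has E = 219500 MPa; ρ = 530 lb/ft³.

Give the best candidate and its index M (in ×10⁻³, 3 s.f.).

candidate R, M = 4.86×10⁻³

After converting to SI:
  candidate Z: E = 45.00 GPa, ρ = 1790 kg/m³
  candidate W: E = 70.12 GPa, ρ = 2670 kg/m³
  candidate D: E = 209.8 GPa, ρ = 7856 kg/m³
  candidate Q: E = 4.026 GPa, ρ = 1300 kg/m³
  candidate V: E = 117.0 GPa, ρ = 4460 kg/m³
  candidate R: E = 10.28 GPa, ρ = 660.0 kg/m³
  candidate F: E = 219.5 GPa, ρ = 8490 kg/m³
  candidate R: M = 4.86×10⁻³
  candidate Z: M = 3.75×10⁻³
  candidate W: M = 3.14×10⁻³
  candidate V: M = 2.43×10⁻³
  candidate D: M = 1.84×10⁻³
  candidate F: M = 1.75×10⁻³
  candidate Q: M = 1.54×10⁻³
Highest index: candidate R.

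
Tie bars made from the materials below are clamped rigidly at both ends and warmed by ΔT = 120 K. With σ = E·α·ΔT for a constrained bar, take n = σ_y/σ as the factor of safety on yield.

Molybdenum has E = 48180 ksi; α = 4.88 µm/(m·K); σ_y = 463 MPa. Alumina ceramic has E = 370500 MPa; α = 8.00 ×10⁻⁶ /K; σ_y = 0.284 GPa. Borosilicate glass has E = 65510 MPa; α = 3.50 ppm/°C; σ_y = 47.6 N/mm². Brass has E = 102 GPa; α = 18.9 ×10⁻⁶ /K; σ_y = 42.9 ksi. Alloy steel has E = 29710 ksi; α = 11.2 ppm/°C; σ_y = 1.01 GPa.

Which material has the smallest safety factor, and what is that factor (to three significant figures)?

With everything in SI (GPa, ×10⁻⁶/K, MPa):
  molybdenum: E = 332.2, α = 4.88, σ_y = 463.0 → σ = 195 MPa, n = 2.38
  alumina ceramic: E = 370.5, α = 8.00, σ_y = 284.0 → σ = 356 MPa, n = 0.798
  borosilicate glass: E = 65.51, α = 3.50, σ_y = 47.60 → σ = 27.5 MPa, n = 1.73
  brass: E = 102.0, α = 18.9, σ_y = 295.8 → σ = 231 MPa, n = 1.28
  alloy steel: E = 204.8, α = 11.2, σ_y = 1010 → σ = 275 MPa, n = 3.67
Smallest n: alumina ceramic with n = 0.798.

alumina ceramic, n = 0.798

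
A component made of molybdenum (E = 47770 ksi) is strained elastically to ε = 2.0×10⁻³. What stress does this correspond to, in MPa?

E = 47770 ksi = 329.4 GPa.
σ = E·ε = 329400 MPa × 2.0×10⁻³ = 659 MPa.

659 MPa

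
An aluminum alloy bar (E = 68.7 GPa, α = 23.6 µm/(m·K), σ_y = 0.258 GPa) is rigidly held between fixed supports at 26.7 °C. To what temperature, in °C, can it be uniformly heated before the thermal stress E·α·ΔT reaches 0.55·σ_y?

114 °C

σ_y = 0.258 GPa = 258.0 MPa.
E·α·ΔT = 141.9 MPa ⇒ ΔT = 141.9 / (68.70×10³ × 23.6×10⁻⁶) = 87.52 K.
T = 26.7 + 87.52 = 114.2 °C.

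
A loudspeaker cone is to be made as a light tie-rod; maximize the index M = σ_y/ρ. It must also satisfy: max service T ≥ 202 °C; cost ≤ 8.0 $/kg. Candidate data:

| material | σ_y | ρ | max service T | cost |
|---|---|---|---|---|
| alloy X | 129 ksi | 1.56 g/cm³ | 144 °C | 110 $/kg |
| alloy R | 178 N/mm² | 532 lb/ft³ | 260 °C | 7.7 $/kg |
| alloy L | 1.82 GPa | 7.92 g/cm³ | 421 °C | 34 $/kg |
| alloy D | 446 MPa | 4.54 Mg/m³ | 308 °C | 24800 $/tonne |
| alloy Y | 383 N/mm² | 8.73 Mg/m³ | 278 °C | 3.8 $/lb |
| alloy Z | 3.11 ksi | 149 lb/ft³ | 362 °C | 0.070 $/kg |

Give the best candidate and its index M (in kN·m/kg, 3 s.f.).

Screen on constraints: max service T ≥ 202 °C; cost ≤ 8.0 $/kg. Survivors: alloy R, alloy Z.
After converting to SI:
  alloy R: σ_y = 178.0 MPa, ρ = 8522 kg/m³
  alloy Z: σ_y = 21.44 MPa, ρ = 2387 kg/m³
  alloy R: M = 20.9 kN·m/kg
  alloy Z: M = 8.98 kN·m/kg
The maximum is for alloy R.

alloy R, M = 20.9 kN·m/kg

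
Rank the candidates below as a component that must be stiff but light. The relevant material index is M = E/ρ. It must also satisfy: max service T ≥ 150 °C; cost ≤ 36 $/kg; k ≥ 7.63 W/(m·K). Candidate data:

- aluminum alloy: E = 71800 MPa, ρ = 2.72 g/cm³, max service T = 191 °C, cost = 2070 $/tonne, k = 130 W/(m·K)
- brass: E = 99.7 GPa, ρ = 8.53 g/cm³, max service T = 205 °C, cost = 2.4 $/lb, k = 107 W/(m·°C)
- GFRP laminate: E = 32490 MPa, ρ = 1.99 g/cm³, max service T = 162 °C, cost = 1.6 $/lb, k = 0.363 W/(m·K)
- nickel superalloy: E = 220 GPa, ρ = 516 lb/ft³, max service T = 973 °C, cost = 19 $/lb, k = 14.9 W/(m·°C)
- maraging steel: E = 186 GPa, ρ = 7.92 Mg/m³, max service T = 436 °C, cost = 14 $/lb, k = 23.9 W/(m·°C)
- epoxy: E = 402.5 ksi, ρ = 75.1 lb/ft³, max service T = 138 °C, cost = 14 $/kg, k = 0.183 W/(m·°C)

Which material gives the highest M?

aluminum alloy

Screen on constraints: max service T ≥ 150 °C; cost ≤ 36 $/kg; k ≥ 7.63 W/(m·K). Survivors: aluminum alloy, brass, maraging steel.
Convert each candidate to consistent units, then evaluate M:
  aluminum alloy: E = 71.80 GPa, ρ = 2720 kg/m³
  brass: E = 99.70 GPa, ρ = 8530 kg/m³
  maraging steel: E = 186.0 GPa, ρ = 7920 kg/m³
  aluminum alloy: M = 26.4 MN·m/kg
  maraging steel: M = 23.5 MN·m/kg
  brass: M = 11.7 MN·m/kg
Highest index: aluminum alloy.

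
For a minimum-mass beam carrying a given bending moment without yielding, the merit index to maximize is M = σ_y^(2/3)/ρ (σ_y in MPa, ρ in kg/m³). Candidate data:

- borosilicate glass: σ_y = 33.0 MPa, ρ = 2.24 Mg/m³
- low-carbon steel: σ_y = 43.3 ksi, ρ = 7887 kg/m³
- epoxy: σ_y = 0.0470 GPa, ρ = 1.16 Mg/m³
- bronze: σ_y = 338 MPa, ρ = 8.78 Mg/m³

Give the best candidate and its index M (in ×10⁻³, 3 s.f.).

Convert each candidate to consistent units, then evaluate M:
  borosilicate glass: σ_y = 33.00 MPa, ρ = 2240 kg/m³
  low-carbon steel: σ_y = 298.5 MPa, ρ = 7887 kg/m³
  epoxy: σ_y = 47.00 MPa, ρ = 1160 kg/m³
  bronze: σ_y = 338.0 MPa, ρ = 8780 kg/m³
  epoxy: M = 11.2×10⁻³
  low-carbon steel: M = 5.66×10⁻³
  bronze: M = 5.53×10⁻³
  borosilicate glass: M = 4.59×10⁻³
Highest index: epoxy.

epoxy, M = 11.2×10⁻³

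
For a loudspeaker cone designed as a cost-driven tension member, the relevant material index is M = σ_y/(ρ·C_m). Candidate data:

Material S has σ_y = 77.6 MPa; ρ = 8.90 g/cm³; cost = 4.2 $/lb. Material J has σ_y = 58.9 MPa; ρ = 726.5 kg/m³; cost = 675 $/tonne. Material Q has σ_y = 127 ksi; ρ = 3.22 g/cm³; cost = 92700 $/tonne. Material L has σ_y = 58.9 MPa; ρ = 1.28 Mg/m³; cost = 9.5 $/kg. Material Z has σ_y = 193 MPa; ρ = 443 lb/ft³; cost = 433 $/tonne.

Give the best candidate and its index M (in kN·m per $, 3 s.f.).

material J, M = 120 kN·m per $

After converting to SI:
  material S: σ_y = 77.60 MPa, ρ = 8900 kg/m³, cost = 9.259 $/kg
  material J: σ_y = 58.90 MPa, ρ = 726.5 kg/m³, cost = 0.6750 $/kg
  material Q: σ_y = 875.6 MPa, ρ = 3220 kg/m³, cost = 92.70 $/kg
  material L: σ_y = 58.90 MPa, ρ = 1280 kg/m³, cost = 9.500 $/kg
  material Z: σ_y = 193.0 MPa, ρ = 7096 kg/m³, cost = 0.4330 $/kg
  material J: M = 120 kN·m per $
  material Z: M = 62.8 kN·m per $
  material L: M = 4.84 kN·m per $
  material Q: M = 2.93 kN·m per $
  material S: M = 0.942 kN·m per $
Material J has the largest M.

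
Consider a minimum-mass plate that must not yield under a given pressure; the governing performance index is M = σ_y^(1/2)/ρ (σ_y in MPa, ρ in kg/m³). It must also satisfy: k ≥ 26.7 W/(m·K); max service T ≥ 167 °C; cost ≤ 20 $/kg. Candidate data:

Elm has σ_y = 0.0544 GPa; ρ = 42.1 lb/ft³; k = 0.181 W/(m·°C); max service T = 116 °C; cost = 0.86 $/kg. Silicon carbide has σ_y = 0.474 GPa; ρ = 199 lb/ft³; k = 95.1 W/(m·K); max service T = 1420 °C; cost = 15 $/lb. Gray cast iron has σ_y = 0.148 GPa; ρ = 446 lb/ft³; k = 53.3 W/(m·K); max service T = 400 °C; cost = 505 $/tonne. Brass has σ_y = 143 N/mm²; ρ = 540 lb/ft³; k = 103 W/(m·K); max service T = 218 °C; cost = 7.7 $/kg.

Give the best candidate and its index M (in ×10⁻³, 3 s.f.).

gray cast iron, M = 1.70×10⁻³

Screen on constraints: k ≥ 26.7 W/(m·K); max service T ≥ 167 °C; cost ≤ 20 $/kg. Survivors: gray cast iron, brass.
Putting every candidate on a common basis:
  gray cast iron: σ_y = 148.0 MPa, ρ = 7144 kg/m³
  brass: σ_y = 143.0 MPa, ρ = 8650 kg/m³
  gray cast iron: M = 1.70×10⁻³
  brass: M = 1.38×10⁻³
Gray cast iron ranks first.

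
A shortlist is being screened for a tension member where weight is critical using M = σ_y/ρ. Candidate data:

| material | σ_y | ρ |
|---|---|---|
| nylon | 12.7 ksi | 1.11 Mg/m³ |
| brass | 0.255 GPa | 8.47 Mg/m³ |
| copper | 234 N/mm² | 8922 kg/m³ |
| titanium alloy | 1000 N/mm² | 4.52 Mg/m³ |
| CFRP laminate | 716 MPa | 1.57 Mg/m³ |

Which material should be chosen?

CFRP laminate

Putting every candidate on a common basis:
  nylon: σ_y = 87.56 MPa, ρ = 1110 kg/m³
  brass: σ_y = 255.0 MPa, ρ = 8470 kg/m³
  copper: σ_y = 234.0 MPa, ρ = 8922 kg/m³
  titanium alloy: σ_y = 1000 MPa, ρ = 4520 kg/m³
  CFRP laminate: σ_y = 716.0 MPa, ρ = 1570 kg/m³
  CFRP laminate: M = 456 kN·m/kg
  titanium alloy: M = 221 kN·m/kg
  nylon: M = 78.9 kN·m/kg
  brass: M = 30.1 kN·m/kg
  copper: M = 26.2 kN·m/kg
The maximum is for CFRP laminate.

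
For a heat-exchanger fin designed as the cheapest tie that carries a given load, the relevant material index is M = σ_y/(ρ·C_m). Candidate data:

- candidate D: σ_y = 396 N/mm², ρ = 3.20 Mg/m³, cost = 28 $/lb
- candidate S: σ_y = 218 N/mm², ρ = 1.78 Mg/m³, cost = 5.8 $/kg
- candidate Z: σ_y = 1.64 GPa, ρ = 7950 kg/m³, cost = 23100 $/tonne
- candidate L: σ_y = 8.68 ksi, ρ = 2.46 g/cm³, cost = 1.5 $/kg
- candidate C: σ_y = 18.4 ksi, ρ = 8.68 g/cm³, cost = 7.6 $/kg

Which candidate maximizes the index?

In SI units:
  candidate D: σ_y = 396.0 MPa, ρ = 3200 kg/m³, cost = 61.73 $/kg
  candidate S: σ_y = 218.0 MPa, ρ = 1780 kg/m³, cost = 5.800 $/kg
  candidate Z: σ_y = 1640 MPa, ρ = 7950 kg/m³, cost = 23.10 $/kg
  candidate L: σ_y = 59.85 MPa, ρ = 2460 kg/m³, cost = 1.500 $/kg
  candidate C: σ_y = 126.9 MPa, ρ = 8680 kg/m³, cost = 7.600 $/kg
  candidate S: M = 21.1 kN·m per $
  candidate L: M = 16.2 kN·m per $
  candidate Z: M = 8.93 kN·m per $
  candidate D: M = 2.00 kN·m per $
  candidate C: M = 1.92 kN·m per $
Highest index: candidate S.

candidate S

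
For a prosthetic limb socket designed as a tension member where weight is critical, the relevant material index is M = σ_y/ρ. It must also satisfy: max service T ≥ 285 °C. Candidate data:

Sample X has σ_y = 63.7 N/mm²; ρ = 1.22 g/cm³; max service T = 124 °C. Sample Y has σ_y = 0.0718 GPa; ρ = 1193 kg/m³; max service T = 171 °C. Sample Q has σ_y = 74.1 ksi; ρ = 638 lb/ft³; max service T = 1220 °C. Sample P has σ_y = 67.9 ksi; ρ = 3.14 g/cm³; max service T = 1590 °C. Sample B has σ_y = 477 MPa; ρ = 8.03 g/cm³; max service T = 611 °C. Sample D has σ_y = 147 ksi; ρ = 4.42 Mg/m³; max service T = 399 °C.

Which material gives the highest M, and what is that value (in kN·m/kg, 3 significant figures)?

Screen on constraints: max service T ≥ 285 °C. Survivors: sample Q, sample P, sample B, sample D.
Putting every candidate on a common basis:
  sample Q: σ_y = 510.9 MPa, ρ = 10220 kg/m³
  sample P: σ_y = 468.2 MPa, ρ = 3140 kg/m³
  sample B: σ_y = 477.0 MPa, ρ = 8030 kg/m³
  sample D: σ_y = 1014 MPa, ρ = 4420 kg/m³
  sample D: M = 229 kN·m/kg
  sample P: M = 149 kN·m/kg
  sample B: M = 59.4 kN·m/kg
  sample Q: M = 50.0 kN·m/kg
The maximum is for sample D.

sample D, M = 229 kN·m/kg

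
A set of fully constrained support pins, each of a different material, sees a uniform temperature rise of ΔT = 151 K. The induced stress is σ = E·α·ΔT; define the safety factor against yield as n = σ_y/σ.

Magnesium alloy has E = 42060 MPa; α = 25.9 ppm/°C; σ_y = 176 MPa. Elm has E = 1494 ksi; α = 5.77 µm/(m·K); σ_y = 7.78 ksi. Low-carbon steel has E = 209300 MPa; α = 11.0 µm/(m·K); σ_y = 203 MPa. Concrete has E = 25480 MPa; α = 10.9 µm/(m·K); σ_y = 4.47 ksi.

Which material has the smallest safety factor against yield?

Converting E to GPa, α to ×10⁻⁶/K, σ_y to MPa, then σ and n for each:
  magnesium alloy: E = 42.06, α = 25.9, σ_y = 176.0 → σ = 164 MPa, n = 1.07
  elm: E = 10.30, α = 5.77, σ_y = 53.64 → σ = 8.97 MPa, n = 5.98
  low-carbon steel: E = 209.3, α = 11.0, σ_y = 203.0 → σ = 348 MPa, n = 0.584
  concrete: E = 25.48, α = 10.9, σ_y = 30.82 → σ = 41.9 MPa, n = 0.735
Low-carbon steel has the lowest safety factor, n = 0.584.

low-carbon steel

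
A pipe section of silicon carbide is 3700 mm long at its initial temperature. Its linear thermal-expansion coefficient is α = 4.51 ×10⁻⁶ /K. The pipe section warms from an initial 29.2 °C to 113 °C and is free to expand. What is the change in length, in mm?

1.40 mm

ΔT = 113 − 29.2 = 83.80 K.
ΔL = α·L₀·ΔT = 4.51×10⁻⁶ × 3700 mm × 83.80 K = 1.40 mm.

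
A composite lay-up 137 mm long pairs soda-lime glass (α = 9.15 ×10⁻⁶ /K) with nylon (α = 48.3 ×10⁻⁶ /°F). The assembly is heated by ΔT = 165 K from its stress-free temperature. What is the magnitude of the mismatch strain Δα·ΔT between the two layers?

0.0128

nylon: α = 48.3×10⁻⁶/°F × 9/5 = 86.9×10⁻⁶/K.
Δα = |9.15 − 86.9|×10⁻⁶/K = 77.8×10⁻⁶/K.
Mismatch strain = Δα·ΔT = 77.8×10⁻⁶ × 165.0 = 0.0128.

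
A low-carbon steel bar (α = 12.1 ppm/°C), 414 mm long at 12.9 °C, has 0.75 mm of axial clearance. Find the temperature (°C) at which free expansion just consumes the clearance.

163 °C

α·L₀·ΔT = 0.75 mm ⇒ ΔT = 0.75 / (12.1×10⁻⁶ × 414.0) = 149.7 K.
T = 12.9 + 149.7 = 162.6 °C.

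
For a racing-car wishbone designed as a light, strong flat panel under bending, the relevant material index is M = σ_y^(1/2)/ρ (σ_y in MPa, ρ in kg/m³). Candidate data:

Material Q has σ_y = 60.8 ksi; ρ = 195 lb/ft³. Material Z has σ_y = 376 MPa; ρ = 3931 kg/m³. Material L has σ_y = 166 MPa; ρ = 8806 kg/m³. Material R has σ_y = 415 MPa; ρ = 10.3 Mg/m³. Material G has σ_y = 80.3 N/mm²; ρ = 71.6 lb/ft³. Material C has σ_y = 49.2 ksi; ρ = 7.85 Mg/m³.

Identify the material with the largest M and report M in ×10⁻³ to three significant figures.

Normalizing units and computing the index:
  material Q: σ_y = 419.2 MPa, ρ = 3124 kg/m³
  material Z: σ_y = 376.0 MPa, ρ = 3931 kg/m³
  material L: σ_y = 166.0 MPa, ρ = 8806 kg/m³
  material R: σ_y = 415.0 MPa, ρ = 10300 kg/m³
  material G: σ_y = 80.30 MPa, ρ = 1147 kg/m³
  material C: σ_y = 339.2 MPa, ρ = 7850 kg/m³
  material G: M = 7.81×10⁻³
  material Q: M = 6.55×10⁻³
  material Z: M = 4.93×10⁻³
  material C: M = 2.35×10⁻³
  material R: M = 1.98×10⁻³
  material L: M = 1.46×10⁻³
Material G ranks first.

material G, M = 7.81×10⁻³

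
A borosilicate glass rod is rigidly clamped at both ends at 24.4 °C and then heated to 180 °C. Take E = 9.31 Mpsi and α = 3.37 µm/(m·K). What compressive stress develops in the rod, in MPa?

33.7 MPa

E = 9.31 Mpsi = 64.19 GPa.
ΔT = 155.6 K. Constrained thermal stress σ = E·α·ΔT = 64.19×10³ MPa × 3.37×10⁻⁶ × 155.6 = 33.7 MPa (compressive).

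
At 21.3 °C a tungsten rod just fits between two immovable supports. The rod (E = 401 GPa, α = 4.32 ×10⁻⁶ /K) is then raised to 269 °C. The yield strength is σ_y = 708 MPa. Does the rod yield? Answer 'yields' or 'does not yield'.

ΔT = 247.7 K. Constrained thermal stress σ = E·α·ΔT = 401.0×10³ MPa × 4.32×10⁻⁶ × 247.7 = 429 MPa (compressive).
Compare to σ_y = 708 MPa: σ < σ_y, so it does not yield.

does not yield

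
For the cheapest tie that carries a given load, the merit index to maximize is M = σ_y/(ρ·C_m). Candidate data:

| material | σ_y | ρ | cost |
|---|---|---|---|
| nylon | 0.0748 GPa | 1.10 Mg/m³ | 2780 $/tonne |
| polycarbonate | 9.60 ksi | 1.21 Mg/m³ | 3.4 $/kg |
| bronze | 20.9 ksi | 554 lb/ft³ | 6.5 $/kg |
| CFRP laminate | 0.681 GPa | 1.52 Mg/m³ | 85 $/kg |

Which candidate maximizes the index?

Convert each candidate to consistent units, then evaluate M:
  nylon: σ_y = 74.80 MPa, ρ = 1100 kg/m³, cost = 2.780 $/kg
  polycarbonate: σ_y = 66.19 MPa, ρ = 1210 kg/m³, cost = 3.400 $/kg
  bronze: σ_y = 144.1 MPa, ρ = 8874 kg/m³, cost = 6.500 $/kg
  CFRP laminate: σ_y = 681.0 MPa, ρ = 1520 kg/m³, cost = 85.00 $/kg
  nylon: M = 24.5 kN·m per $
  polycarbonate: M = 16.1 kN·m per $
  CFRP laminate: M = 5.27 kN·m per $
  bronze: M = 2.50 kN·m per $
Nylon has the largest M.

nylon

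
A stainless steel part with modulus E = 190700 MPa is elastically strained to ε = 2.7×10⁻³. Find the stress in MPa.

515 MPa

E = 190700 MPa = 190.7 GPa.
σ = E·ε = 190700 MPa × 2.7×10⁻³ = 515 MPa.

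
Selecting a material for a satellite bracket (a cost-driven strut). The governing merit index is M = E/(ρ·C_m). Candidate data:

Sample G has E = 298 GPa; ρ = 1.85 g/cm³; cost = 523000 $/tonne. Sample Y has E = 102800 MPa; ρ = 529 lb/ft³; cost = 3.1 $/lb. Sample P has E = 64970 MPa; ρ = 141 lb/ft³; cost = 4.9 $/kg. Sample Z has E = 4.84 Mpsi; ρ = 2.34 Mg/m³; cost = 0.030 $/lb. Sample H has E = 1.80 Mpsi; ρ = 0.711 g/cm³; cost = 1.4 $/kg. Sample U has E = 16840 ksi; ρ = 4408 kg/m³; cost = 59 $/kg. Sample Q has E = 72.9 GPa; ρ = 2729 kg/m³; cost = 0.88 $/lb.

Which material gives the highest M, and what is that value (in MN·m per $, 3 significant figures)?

Normalizing units and computing the index:
  sample G: E = 298.0 GPa, ρ = 1850 kg/m³, cost = 523.0 $/kg
  sample Y: E = 102.8 GPa, ρ = 8474 kg/m³, cost = 6.834 $/kg
  sample P: E = 64.97 GPa, ρ = 2259 kg/m³, cost = 4.900 $/kg
  sample Z: E = 33.37 GPa, ρ = 2340 kg/m³, cost = 0.06614 $/kg
  sample H: E = 12.41 GPa, ρ = 711.0 kg/m³, cost = 1.400 $/kg
  sample U: E = 116.1 GPa, ρ = 4408 kg/m³, cost = 59.00 $/kg
  sample Q: E = 72.90 GPa, ρ = 2729 kg/m³, cost = 1.940 $/kg
  sample Z: M = 216 MN·m per $
  sample Q: M = 13.8 MN·m per $
  sample H: M = 12.5 MN·m per $
  sample P: M = 5.87 MN·m per $
  sample Y: M = 1.78 MN·m per $
  sample U: M = 0.446 MN·m per $
  sample G: M = 0.308 MN·m per $
Sample Z has the largest M.

sample Z, M = 216 MN·m per $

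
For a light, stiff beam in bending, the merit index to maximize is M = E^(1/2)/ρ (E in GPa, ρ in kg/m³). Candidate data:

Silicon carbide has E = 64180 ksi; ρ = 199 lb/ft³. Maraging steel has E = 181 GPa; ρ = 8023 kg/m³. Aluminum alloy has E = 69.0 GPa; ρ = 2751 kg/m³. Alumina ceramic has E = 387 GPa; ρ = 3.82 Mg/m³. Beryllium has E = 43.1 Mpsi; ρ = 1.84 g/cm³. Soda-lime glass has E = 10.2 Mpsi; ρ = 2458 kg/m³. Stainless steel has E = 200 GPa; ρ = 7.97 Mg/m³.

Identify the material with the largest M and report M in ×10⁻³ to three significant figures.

Normalizing units and computing the index:
  silicon carbide: E = 442.5 GPa, ρ = 3188 kg/m³
  maraging steel: E = 181.0 GPa, ρ = 8023 kg/m³
  aluminum alloy: E = 69.00 GPa, ρ = 2751 kg/m³
  alumina ceramic: E = 387.0 GPa, ρ = 3820 kg/m³
  beryllium: E = 297.2 GPa, ρ = 1840 kg/m³
  soda-lime glass: E = 70.33 GPa, ρ = 2458 kg/m³
  stainless steel: E = 200.0 GPa, ρ = 7970 kg/m³
  beryllium: M = 9.37×10⁻³
  silicon carbide: M = 6.60×10⁻³
  alumina ceramic: M = 5.15×10⁻³
  soda-lime glass: M = 3.41×10⁻³
  aluminum alloy: M = 3.02×10⁻³
  stainless steel: M = 1.77×10⁻³
  maraging steel: M = 1.68×10⁻³
Beryllium ranks first.

beryllium, M = 9.37×10⁻³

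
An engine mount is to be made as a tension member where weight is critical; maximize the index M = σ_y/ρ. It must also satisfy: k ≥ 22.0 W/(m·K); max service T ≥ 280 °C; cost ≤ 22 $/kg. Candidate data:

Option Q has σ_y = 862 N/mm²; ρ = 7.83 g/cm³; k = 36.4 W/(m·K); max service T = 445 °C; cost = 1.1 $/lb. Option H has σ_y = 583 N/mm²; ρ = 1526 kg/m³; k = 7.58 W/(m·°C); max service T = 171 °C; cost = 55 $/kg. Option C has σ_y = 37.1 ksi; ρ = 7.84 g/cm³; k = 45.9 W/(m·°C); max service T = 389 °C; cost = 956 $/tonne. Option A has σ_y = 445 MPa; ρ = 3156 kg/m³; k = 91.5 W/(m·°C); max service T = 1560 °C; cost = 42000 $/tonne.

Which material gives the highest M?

option Q

Screen on constraints: k ≥ 22.0 W/(m·K); max service T ≥ 280 °C; cost ≤ 22 $/kg. Survivors: option Q, option C.
Normalizing units and computing the index:
  option Q: σ_y = 862.0 MPa, ρ = 7830 kg/m³
  option C: σ_y = 255.8 MPa, ρ = 7840 kg/m³
  option Q: M = 110 kN·m/kg
  option C: M = 32.6 kN·m/kg
Option Q has the largest M.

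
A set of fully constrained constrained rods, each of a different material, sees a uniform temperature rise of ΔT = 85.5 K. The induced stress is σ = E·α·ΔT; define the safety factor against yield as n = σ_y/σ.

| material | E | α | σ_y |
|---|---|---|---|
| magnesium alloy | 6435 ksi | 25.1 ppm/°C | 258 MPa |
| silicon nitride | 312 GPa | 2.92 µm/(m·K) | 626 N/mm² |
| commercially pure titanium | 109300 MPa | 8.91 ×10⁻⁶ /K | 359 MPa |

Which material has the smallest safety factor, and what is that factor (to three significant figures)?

magnesium alloy, n = 2.71

In consistent units (E in GPa, α in ×10⁻⁶/K, σ_y in MPa):
  magnesium alloy: E = 44.37, α = 25.1, σ_y = 258.0 → σ = 95.2 MPa, n = 2.71
  silicon nitride: E = 312.0, α = 2.92, σ_y = 626.0 → σ = 77.9 MPa, n = 8.04
  commercially pure titanium: E = 109.3, α = 8.91, σ_y = 359.0 → σ = 83.3 MPa, n = 4.31
Smallest n: magnesium alloy with n = 2.71.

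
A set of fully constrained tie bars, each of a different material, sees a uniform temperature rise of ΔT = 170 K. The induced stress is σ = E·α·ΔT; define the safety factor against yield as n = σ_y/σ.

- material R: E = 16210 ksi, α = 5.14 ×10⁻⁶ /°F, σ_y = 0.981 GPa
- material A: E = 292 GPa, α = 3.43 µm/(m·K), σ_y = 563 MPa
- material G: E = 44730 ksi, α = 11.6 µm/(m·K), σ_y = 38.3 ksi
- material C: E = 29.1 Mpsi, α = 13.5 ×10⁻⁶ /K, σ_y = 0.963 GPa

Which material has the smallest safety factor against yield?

material G

Per material, after unit conversion:
  material R: E = 111.8, α = 9.25, σ_y = 981.0 → σ = 176 MPa, n = 5.58
  material A: E = 292.0, α = 3.43, σ_y = 563.0 → σ = 170 MPa, n = 3.31
  material G: E = 308.4, α = 11.6, σ_y = 264.1 → σ = 608 MPa, n = 0.434
  material C: E = 200.6, α = 13.5, σ_y = 963.0 → σ = 460 MPa, n = 2.09
The minimum is material G at n = 0.434.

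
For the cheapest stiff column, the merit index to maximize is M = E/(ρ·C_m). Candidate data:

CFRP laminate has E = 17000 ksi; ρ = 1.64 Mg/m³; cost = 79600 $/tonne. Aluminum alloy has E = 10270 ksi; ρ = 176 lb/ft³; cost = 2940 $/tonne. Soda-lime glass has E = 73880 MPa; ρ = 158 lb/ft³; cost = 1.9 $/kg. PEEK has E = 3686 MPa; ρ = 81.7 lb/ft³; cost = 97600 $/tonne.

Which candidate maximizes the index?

Normalizing units and computing the index:
  CFRP laminate: E = 117.2 GPa, ρ = 1640 kg/m³, cost = 79.60 $/kg
  aluminum alloy: E = 70.81 GPa, ρ = 2819 kg/m³, cost = 2.940 $/kg
  soda-lime glass: E = 73.88 GPa, ρ = 2531 kg/m³, cost = 1.900 $/kg
  PEEK: E = 3.686 GPa, ρ = 1309 kg/m³, cost = 97.60 $/kg
  soda-lime glass: M = 15.4 MN·m per $
  aluminum alloy: M = 8.54 MN·m per $
  CFRP laminate: M = 0.898 MN·m per $
  PEEK: M = 0.0289 MN·m per $
Soda-lime glass ranks first.

soda-lime glass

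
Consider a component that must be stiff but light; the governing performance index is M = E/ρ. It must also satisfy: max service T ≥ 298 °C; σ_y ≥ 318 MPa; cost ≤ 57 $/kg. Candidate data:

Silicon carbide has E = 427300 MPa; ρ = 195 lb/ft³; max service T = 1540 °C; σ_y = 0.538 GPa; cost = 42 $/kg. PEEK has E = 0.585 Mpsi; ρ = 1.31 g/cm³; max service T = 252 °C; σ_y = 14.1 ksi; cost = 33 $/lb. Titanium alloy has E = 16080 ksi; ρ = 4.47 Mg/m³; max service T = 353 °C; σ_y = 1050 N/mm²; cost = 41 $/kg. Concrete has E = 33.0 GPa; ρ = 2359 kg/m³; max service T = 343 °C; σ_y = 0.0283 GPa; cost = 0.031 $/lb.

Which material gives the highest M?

Screen on constraints: max service T ≥ 298 °C; σ_y ≥ 318 MPa; cost ≤ 57 $/kg. Survivors: silicon carbide, titanium alloy.
After converting to SI:
  silicon carbide: E = 427.3 GPa, ρ = 3124 kg/m³
  titanium alloy: E = 110.9 GPa, ρ = 4470 kg/m³
  silicon carbide: M = 137 MN·m/kg
  titanium alloy: M = 24.8 MN·m/kg
Silicon carbide has the largest M.

silicon carbide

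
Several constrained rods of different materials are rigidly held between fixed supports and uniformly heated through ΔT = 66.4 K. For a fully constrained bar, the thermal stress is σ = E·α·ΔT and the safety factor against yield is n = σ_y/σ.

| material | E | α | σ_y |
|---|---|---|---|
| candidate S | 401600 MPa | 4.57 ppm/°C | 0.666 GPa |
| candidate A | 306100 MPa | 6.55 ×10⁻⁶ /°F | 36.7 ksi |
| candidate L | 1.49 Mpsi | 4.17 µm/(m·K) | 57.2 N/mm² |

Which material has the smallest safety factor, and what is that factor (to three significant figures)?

Converting E to GPa, α to ×10⁻⁶/K, σ_y to MPa, then σ and n for each:
  candidate S: E = 401.6, α = 4.57, σ_y = 666.0 → σ = 122 MPa, n = 5.47
  candidate A: E = 306.1, α = 11.8, σ_y = 253.0 → σ = 240 MPa, n = 1.06
  candidate L: E = 10.27, α = 4.17, σ_y = 57.20 → σ = 2.84 MPa, n = 20.1
The minimum is candidate A at n = 1.06.

candidate A, n = 1.06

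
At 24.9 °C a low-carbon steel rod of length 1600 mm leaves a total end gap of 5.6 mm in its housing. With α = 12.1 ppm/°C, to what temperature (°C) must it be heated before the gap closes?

314 °C

α·L₀·ΔT = 5.6 mm ⇒ ΔT = 5.6 / (12.1×10⁻⁶ × 1600.0) = 289.3 K.
T = 24.9 + 289.3 = 314.2 °C.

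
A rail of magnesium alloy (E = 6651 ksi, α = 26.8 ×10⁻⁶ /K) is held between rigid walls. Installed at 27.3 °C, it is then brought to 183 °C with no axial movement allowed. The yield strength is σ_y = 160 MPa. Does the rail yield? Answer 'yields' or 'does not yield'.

yields

E = 6651 ksi = 45.86 GPa.
ΔT = 155.7 K. Constrained thermal stress σ = E·α·ΔT = 45.86×10³ MPa × 26.8×10⁻⁶ × 155.7 = 191 MPa (compressive).
Compare to σ_y = 160 MPa: σ ≥ σ_y, so it yields.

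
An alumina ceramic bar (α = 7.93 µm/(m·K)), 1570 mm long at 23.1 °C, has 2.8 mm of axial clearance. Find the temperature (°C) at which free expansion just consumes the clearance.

α·L₀·ΔT = 2.8 mm ⇒ ΔT = 2.8 / (7.93×10⁻⁶ × 1570.0) = 224.9 K.
T = 23.1 + 224.9 = 248.0 °C.

248 °C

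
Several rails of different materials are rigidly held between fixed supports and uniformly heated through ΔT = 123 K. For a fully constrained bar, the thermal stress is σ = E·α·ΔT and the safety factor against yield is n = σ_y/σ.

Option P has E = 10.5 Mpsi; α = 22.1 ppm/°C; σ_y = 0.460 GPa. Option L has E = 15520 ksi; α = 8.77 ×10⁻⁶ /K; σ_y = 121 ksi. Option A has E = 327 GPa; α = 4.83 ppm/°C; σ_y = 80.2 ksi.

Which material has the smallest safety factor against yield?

option P

Per material, after unit conversion:
  option P: E = 72.39, α = 22.1, σ_y = 460.0 → σ = 197 MPa, n = 2.34
  option L: E = 107.0, α = 8.77, σ_y = 834.3 → σ = 115 MPa, n = 7.23
  option A: E = 327.0, α = 4.83, σ_y = 553.0 → σ = 194 MPa, n = 2.85
Option P has the lowest safety factor, n = 2.34.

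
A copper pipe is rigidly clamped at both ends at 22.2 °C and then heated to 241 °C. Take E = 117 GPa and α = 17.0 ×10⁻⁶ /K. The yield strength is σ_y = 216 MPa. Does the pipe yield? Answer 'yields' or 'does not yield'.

ΔT = 218.8 K. Constrained thermal stress σ = E·α·ΔT = 117.0×10³ MPa × 17.0×10⁻⁶ × 218.8 = 435 MPa (compressive).
Compare to σ_y = 216 MPa: σ ≥ σ_y, so it yields.

yields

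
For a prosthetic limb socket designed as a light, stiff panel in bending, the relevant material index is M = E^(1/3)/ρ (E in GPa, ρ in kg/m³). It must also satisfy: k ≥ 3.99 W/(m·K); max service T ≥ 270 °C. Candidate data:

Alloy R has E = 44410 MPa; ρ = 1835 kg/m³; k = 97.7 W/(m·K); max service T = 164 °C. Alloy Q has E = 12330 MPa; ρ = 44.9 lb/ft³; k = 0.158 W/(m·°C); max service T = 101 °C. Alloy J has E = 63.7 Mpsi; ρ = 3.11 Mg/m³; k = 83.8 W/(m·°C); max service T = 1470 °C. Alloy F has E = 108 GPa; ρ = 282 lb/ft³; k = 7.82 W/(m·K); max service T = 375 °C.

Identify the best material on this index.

Screen on constraints: k ≥ 3.99 W/(m·K); max service T ≥ 270 °C. Survivors: alloy J, alloy F.
After converting to SI:
  alloy J: E = 439.2 GPa, ρ = 3110 kg/m³
  alloy F: E = 108.0 GPa, ρ = 4517 kg/m³
  alloy J: M = 2.44×10⁻³
  alloy F: M = 1.05×10⁻³
Highest index: alloy J.

alloy J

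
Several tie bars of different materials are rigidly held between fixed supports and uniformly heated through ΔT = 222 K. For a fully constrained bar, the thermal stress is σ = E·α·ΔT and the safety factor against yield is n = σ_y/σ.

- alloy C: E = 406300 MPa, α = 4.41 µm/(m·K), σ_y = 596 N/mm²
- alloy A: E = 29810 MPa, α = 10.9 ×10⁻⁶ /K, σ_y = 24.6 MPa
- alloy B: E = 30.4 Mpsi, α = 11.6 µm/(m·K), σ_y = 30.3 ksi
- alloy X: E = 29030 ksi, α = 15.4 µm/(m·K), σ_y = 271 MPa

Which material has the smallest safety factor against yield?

With everything in SI (GPa, ×10⁻⁶/K, MPa):
  alloy C: E = 406.3, α = 4.41, σ_y = 596.0 → σ = 398 MPa, n = 1.50
  alloy A: E = 29.81, α = 10.9, σ_y = 24.60 → σ = 72.1 MPa, n = 0.341
  alloy B: E = 209.6, α = 11.6, σ_y = 208.9 → σ = 540 MPa, n = 0.387
  alloy X: E = 200.2, α = 15.4, σ_y = 271.0 → σ = 684 MPa, n = 0.396
Alloy A has the lowest safety factor, n = 0.341.

alloy A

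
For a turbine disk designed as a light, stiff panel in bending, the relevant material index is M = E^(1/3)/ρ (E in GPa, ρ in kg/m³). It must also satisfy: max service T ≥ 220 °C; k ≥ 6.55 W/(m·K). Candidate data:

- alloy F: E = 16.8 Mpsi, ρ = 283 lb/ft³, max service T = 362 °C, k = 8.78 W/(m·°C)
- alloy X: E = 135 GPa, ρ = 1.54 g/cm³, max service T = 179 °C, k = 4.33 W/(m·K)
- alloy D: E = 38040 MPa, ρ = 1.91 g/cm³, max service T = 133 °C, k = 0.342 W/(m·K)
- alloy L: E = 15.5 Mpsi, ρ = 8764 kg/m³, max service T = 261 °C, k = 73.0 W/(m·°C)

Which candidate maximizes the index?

alloy F

Screen on constraints: max service T ≥ 220 °C; k ≥ 6.55 W/(m·K). Survivors: alloy F, alloy L.
After converting to SI:
  alloy F: E = 115.8 GPa, ρ = 4533 kg/m³
  alloy L: E = 106.9 GPa, ρ = 8764 kg/m³
  alloy F: M = 1.08×10⁻³
  alloy L: M = 0.541×10⁻³
Alloy F has the largest M.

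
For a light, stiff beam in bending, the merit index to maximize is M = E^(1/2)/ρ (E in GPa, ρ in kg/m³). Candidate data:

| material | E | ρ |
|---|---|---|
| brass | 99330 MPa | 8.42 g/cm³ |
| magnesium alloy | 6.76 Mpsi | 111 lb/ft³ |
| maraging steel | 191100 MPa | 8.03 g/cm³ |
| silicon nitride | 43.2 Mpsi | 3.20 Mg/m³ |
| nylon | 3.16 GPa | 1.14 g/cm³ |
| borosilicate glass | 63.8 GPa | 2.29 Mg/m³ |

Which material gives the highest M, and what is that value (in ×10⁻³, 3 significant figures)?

Normalizing units and computing the index:
  brass: E = 99.33 GPa, ρ = 8420 kg/m³
  magnesium alloy: E = 46.61 GPa, ρ = 1778 kg/m³
  maraging steel: E = 191.1 GPa, ρ = 8030 kg/m³
  silicon nitride: E = 297.9 GPa, ρ = 3200 kg/m³
  nylon: E = 3.160 GPa, ρ = 1140 kg/m³
  borosilicate glass: E = 63.80 GPa, ρ = 2290 kg/m³
  silicon nitride: M = 5.39×10⁻³
  magnesium alloy: M = 3.84×10⁻³
  borosilicate glass: M = 3.49×10⁻³
  maraging steel: M = 1.72×10⁻³
  nylon: M = 1.56×10⁻³
  brass: M = 1.18×10⁻³
The maximum is for silicon nitride.

silicon nitride, M = 5.39×10⁻³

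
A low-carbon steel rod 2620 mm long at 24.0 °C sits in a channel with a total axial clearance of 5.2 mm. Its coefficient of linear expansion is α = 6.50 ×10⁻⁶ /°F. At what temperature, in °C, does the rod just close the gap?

α = 6.50×10⁻⁶/°F × 9/5 = 11.7×10⁻⁶/K.
α·L₀·ΔT = 5.2 mm ⇒ ΔT = 5.2 / (11.7×10⁻⁶ × 2620.0) = 169.6 K.
T = 24.0 + 169.6 = 193.6 °C.

194 °C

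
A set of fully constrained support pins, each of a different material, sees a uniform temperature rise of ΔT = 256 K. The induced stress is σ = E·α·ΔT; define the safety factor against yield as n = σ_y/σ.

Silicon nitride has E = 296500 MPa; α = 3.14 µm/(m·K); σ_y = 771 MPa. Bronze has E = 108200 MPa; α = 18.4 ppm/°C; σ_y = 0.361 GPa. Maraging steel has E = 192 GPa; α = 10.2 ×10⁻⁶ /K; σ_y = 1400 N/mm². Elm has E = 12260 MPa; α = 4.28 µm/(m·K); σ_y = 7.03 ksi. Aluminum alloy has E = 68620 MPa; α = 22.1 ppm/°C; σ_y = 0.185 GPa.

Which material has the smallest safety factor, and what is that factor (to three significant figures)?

aluminum alloy, n = 0.477

In consistent units (E in GPa, α in ×10⁻⁶/K, σ_y in MPa):
  silicon nitride: E = 296.5, α = 3.14, σ_y = 771.0 → σ = 238 MPa, n = 3.23
  bronze: E = 108.2, α = 18.4, σ_y = 361.0 → σ = 510 MPa, n = 0.708
  maraging steel: E = 192.0, α = 10.2, σ_y = 1400 → σ = 501 MPa, n = 2.79
  elm: E = 12.26, α = 4.28, σ_y = 48.47 → σ = 13.4 MPa, n = 3.61
  aluminum alloy: E = 68.62, α = 22.1, σ_y = 185.0 → σ = 388 MPa, n = 0.477
The minimum is aluminum alloy at n = 0.477.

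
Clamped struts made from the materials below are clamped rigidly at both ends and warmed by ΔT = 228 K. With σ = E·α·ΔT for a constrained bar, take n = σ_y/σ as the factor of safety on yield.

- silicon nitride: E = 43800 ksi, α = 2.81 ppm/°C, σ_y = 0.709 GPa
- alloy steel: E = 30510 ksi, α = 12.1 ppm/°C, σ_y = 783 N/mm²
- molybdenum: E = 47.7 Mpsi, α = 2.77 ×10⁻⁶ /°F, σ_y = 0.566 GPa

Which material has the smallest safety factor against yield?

With everything in SI (GPa, ×10⁻⁶/K, MPa):
  silicon nitride: E = 302.0, α = 2.81, σ_y = 709.0 → σ = 193 MPa, n = 3.66
  alloy steel: E = 210.4, α = 12.1, σ_y = 783.0 → σ = 580 MPa, n = 1.35
  molybdenum: E = 328.9, α = 4.99, σ_y = 566.0 → σ = 374 MPa, n = 1.51
Alloy steel has the lowest safety factor, n = 1.35.

alloy steel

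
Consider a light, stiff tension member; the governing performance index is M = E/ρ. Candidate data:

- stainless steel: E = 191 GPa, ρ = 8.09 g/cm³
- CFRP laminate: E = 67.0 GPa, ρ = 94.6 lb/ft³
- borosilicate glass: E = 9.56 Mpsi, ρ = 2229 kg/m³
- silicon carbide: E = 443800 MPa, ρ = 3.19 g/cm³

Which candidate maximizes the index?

Putting every candidate on a common basis:
  stainless steel: E = 191.0 GPa, ρ = 8090 kg/m³
  CFRP laminate: E = 67.00 GPa, ρ = 1515 kg/m³
  borosilicate glass: E = 65.91 GPa, ρ = 2229 kg/m³
  silicon carbide: E = 443.8 GPa, ρ = 3190 kg/m³
  silicon carbide: M = 139 MN·m/kg
  CFRP laminate: M = 44.2 MN·m/kg
  borosilicate glass: M = 29.6 MN·m/kg
  stainless steel: M = 23.6 MN·m/kg
Highest index: silicon carbide.

silicon carbide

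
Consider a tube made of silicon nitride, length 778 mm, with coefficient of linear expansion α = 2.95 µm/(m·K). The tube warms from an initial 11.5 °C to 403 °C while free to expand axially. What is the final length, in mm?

ΔT = 403 − 11.5 = 391.5 K.
ΔL = α·L₀·ΔT = 2.95×10⁻⁶ × 778 mm × 391.5 K = 0.899 mm.
L = L₀ + ΔL = 778 + 0.899 = 778.90 mm.

778.90 mm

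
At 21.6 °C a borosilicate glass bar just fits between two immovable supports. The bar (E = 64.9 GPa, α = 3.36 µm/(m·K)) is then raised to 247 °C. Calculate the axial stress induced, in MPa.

ΔT = 225.4 K. Constrained thermal stress σ = E·α·ΔT = 64.90×10³ MPa × 3.36×10⁻⁶ × 225.4 = 49.2 MPa (compressive).

49.2 MPa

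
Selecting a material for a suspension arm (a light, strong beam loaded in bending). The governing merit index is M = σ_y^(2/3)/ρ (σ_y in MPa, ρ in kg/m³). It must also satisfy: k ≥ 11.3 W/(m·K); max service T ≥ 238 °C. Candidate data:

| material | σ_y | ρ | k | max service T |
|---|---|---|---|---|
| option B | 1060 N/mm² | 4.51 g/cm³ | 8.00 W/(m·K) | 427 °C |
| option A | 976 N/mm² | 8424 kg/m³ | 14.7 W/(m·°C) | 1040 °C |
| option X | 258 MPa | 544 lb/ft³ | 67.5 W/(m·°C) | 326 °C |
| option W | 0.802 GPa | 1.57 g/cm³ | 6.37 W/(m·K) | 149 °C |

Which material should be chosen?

option A

Screen on constraints: k ≥ 11.3 W/(m·K); max service T ≥ 238 °C. Survivors: option A, option X.
Putting every candidate on a common basis:
  option A: σ_y = 976.0 MPa, ρ = 8424 kg/m³
  option X: σ_y = 258.0 MPa, ρ = 8714 kg/m³
  option A: M = 11.7×10⁻³
  option X: M = 4.65×10⁻³
Option A ranks first.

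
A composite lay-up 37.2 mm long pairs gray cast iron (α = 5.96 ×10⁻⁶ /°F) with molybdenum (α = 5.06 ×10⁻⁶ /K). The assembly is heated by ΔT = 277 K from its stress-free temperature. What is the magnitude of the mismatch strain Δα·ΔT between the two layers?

gray cast iron: α = 5.96×10⁻⁶/°F × 9/5 = 10.7×10⁻⁶/K.
Δα = |10.7 − 5.06|×10⁻⁶/K = 5.67×10⁻⁶/K.
Mismatch strain = Δα·ΔT = 5.67×10⁻⁶ × 277.0 = 1.57×10⁻³.

1.57×10⁻³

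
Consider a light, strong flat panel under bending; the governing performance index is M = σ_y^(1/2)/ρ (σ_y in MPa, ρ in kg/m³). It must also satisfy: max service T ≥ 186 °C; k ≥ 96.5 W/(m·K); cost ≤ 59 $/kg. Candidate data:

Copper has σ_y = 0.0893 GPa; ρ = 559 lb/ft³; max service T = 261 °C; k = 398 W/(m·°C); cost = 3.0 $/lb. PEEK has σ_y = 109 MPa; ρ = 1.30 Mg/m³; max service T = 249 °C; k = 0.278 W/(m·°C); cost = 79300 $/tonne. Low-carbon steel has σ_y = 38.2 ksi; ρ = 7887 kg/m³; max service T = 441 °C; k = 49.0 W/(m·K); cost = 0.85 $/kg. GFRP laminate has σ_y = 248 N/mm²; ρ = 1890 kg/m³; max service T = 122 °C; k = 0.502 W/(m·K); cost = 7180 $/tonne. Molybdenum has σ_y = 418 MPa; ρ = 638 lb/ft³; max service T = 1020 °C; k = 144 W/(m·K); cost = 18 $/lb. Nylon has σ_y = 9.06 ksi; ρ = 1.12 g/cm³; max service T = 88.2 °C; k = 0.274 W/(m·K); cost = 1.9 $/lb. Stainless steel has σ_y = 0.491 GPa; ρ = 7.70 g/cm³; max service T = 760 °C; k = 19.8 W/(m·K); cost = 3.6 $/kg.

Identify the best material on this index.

molybdenum

Screen on constraints: max service T ≥ 186 °C; k ≥ 96.5 W/(m·K); cost ≤ 59 $/kg. Survivors: copper, molybdenum.
In SI units:
  copper: σ_y = 89.30 MPa, ρ = 8954 kg/m³
  molybdenum: σ_y = 418.0 MPa, ρ = 10220 kg/m³
  molybdenum: M = 2.00×10⁻³
  copper: M = 1.06×10⁻³
The maximum is for molybdenum.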